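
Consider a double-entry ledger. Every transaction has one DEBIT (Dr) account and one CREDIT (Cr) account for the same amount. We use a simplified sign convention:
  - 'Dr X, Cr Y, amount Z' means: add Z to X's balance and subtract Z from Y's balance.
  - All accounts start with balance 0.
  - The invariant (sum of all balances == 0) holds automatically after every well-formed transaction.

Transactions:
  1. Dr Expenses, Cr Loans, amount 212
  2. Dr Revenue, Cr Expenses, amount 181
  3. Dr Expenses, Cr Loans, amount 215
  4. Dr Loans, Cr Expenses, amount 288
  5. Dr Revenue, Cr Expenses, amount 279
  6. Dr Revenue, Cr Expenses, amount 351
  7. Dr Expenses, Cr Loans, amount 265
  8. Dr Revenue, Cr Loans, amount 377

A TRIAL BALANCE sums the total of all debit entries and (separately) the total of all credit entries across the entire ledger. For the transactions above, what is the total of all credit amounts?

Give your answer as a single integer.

Answer: 2168

Derivation:
Txn 1: credit+=212
Txn 2: credit+=181
Txn 3: credit+=215
Txn 4: credit+=288
Txn 5: credit+=279
Txn 6: credit+=351
Txn 7: credit+=265
Txn 8: credit+=377
Total credits = 2168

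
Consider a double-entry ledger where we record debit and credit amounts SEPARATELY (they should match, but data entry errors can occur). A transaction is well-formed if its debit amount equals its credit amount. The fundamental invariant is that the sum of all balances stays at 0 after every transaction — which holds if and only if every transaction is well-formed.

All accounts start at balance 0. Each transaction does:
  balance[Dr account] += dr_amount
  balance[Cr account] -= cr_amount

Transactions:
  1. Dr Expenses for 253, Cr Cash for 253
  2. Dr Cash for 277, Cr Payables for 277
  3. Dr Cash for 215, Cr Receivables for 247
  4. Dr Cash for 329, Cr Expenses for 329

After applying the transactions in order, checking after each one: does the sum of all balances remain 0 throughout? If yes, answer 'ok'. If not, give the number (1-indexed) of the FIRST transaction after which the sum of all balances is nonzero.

Answer: 3

Derivation:
After txn 1: dr=253 cr=253 sum_balances=0
After txn 2: dr=277 cr=277 sum_balances=0
After txn 3: dr=215 cr=247 sum_balances=-32
After txn 4: dr=329 cr=329 sum_balances=-32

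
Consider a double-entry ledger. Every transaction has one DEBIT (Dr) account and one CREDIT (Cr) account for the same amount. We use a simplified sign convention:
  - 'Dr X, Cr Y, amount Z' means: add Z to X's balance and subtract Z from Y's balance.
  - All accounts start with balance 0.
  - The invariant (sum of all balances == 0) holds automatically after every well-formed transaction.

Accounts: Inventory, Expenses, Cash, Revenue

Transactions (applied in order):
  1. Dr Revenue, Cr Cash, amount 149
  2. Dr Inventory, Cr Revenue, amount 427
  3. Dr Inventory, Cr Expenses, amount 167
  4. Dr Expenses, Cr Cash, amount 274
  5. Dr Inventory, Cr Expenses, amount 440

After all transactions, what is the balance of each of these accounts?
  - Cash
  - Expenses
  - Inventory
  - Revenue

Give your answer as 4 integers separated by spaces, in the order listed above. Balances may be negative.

After txn 1 (Dr Revenue, Cr Cash, amount 149): Cash=-149 Revenue=149
After txn 2 (Dr Inventory, Cr Revenue, amount 427): Cash=-149 Inventory=427 Revenue=-278
After txn 3 (Dr Inventory, Cr Expenses, amount 167): Cash=-149 Expenses=-167 Inventory=594 Revenue=-278
After txn 4 (Dr Expenses, Cr Cash, amount 274): Cash=-423 Expenses=107 Inventory=594 Revenue=-278
After txn 5 (Dr Inventory, Cr Expenses, amount 440): Cash=-423 Expenses=-333 Inventory=1034 Revenue=-278

Answer: -423 -333 1034 -278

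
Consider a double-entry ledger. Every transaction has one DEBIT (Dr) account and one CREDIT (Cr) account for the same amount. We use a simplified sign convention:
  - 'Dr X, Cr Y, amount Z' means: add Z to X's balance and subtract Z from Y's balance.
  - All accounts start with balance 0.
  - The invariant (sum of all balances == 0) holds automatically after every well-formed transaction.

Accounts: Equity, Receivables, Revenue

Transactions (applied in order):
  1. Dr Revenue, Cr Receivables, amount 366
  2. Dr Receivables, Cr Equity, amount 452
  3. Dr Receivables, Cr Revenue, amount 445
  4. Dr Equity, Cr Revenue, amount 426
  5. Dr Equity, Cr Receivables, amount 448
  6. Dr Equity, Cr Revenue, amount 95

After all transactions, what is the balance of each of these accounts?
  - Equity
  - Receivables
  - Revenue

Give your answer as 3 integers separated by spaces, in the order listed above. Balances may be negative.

Answer: 517 83 -600

Derivation:
After txn 1 (Dr Revenue, Cr Receivables, amount 366): Receivables=-366 Revenue=366
After txn 2 (Dr Receivables, Cr Equity, amount 452): Equity=-452 Receivables=86 Revenue=366
After txn 3 (Dr Receivables, Cr Revenue, amount 445): Equity=-452 Receivables=531 Revenue=-79
After txn 4 (Dr Equity, Cr Revenue, amount 426): Equity=-26 Receivables=531 Revenue=-505
After txn 5 (Dr Equity, Cr Receivables, amount 448): Equity=422 Receivables=83 Revenue=-505
After txn 6 (Dr Equity, Cr Revenue, amount 95): Equity=517 Receivables=83 Revenue=-600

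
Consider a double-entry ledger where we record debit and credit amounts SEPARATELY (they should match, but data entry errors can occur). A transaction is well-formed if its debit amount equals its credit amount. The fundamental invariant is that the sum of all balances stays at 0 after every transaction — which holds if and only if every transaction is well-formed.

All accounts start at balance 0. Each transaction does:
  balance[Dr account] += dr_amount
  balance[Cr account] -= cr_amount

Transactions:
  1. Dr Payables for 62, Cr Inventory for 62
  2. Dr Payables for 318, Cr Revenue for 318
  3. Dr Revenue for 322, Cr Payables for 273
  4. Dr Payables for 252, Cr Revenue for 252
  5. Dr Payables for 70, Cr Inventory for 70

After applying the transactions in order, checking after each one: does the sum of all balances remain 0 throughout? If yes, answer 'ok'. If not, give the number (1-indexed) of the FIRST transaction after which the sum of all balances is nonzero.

After txn 1: dr=62 cr=62 sum_balances=0
After txn 2: dr=318 cr=318 sum_balances=0
After txn 3: dr=322 cr=273 sum_balances=49
After txn 4: dr=252 cr=252 sum_balances=49
After txn 5: dr=70 cr=70 sum_balances=49

Answer: 3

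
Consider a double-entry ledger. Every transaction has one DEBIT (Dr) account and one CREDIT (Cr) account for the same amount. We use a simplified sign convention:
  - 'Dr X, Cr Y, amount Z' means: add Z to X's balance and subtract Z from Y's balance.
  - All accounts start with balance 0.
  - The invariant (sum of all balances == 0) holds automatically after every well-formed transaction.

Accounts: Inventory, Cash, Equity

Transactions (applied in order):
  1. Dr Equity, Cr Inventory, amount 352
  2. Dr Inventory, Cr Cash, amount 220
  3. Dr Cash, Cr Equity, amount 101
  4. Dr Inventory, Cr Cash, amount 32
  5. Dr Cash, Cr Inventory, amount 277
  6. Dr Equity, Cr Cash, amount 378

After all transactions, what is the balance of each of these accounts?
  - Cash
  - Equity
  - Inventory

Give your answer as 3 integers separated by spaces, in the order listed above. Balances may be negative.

After txn 1 (Dr Equity, Cr Inventory, amount 352): Equity=352 Inventory=-352
After txn 2 (Dr Inventory, Cr Cash, amount 220): Cash=-220 Equity=352 Inventory=-132
After txn 3 (Dr Cash, Cr Equity, amount 101): Cash=-119 Equity=251 Inventory=-132
After txn 4 (Dr Inventory, Cr Cash, amount 32): Cash=-151 Equity=251 Inventory=-100
After txn 5 (Dr Cash, Cr Inventory, amount 277): Cash=126 Equity=251 Inventory=-377
After txn 6 (Dr Equity, Cr Cash, amount 378): Cash=-252 Equity=629 Inventory=-377

Answer: -252 629 -377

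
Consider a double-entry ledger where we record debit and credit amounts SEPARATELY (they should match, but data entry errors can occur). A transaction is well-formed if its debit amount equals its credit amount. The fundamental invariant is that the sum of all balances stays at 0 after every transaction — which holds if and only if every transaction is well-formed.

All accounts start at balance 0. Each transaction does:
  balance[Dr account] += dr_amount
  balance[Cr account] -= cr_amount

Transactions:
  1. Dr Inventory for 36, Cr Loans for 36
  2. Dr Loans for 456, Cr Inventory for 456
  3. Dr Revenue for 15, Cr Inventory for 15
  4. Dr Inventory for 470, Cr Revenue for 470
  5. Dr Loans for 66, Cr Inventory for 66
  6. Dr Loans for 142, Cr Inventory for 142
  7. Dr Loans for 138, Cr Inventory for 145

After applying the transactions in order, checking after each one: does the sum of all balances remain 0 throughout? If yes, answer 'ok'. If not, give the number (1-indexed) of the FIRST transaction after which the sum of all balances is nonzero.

Answer: 7

Derivation:
After txn 1: dr=36 cr=36 sum_balances=0
After txn 2: dr=456 cr=456 sum_balances=0
After txn 3: dr=15 cr=15 sum_balances=0
After txn 4: dr=470 cr=470 sum_balances=0
After txn 5: dr=66 cr=66 sum_balances=0
After txn 6: dr=142 cr=142 sum_balances=0
After txn 7: dr=138 cr=145 sum_balances=-7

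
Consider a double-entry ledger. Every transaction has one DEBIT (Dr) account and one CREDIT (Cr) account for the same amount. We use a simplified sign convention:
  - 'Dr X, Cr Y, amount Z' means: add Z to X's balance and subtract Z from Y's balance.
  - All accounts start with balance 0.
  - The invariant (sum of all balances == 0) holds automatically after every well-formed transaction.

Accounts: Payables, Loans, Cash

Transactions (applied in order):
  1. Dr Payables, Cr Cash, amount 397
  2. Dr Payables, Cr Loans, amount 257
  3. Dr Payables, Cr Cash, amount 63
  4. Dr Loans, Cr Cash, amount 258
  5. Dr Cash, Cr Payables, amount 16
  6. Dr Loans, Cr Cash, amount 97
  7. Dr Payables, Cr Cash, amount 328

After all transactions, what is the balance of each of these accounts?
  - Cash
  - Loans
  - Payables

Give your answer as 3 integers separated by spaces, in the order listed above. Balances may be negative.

Answer: -1127 98 1029

Derivation:
After txn 1 (Dr Payables, Cr Cash, amount 397): Cash=-397 Payables=397
After txn 2 (Dr Payables, Cr Loans, amount 257): Cash=-397 Loans=-257 Payables=654
After txn 3 (Dr Payables, Cr Cash, amount 63): Cash=-460 Loans=-257 Payables=717
After txn 4 (Dr Loans, Cr Cash, amount 258): Cash=-718 Loans=1 Payables=717
After txn 5 (Dr Cash, Cr Payables, amount 16): Cash=-702 Loans=1 Payables=701
After txn 6 (Dr Loans, Cr Cash, amount 97): Cash=-799 Loans=98 Payables=701
After txn 7 (Dr Payables, Cr Cash, amount 328): Cash=-1127 Loans=98 Payables=1029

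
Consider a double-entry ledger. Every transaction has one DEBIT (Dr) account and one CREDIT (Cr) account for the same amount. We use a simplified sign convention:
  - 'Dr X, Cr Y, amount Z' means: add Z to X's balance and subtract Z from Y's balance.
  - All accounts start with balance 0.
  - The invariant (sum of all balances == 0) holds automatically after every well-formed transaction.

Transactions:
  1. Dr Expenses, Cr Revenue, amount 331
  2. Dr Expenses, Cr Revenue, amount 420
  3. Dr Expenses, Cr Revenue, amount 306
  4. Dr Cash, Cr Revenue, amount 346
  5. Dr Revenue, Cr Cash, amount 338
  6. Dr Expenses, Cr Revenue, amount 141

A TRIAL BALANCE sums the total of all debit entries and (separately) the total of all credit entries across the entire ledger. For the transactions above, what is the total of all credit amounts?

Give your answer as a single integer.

Answer: 1882

Derivation:
Txn 1: credit+=331
Txn 2: credit+=420
Txn 3: credit+=306
Txn 4: credit+=346
Txn 5: credit+=338
Txn 6: credit+=141
Total credits = 1882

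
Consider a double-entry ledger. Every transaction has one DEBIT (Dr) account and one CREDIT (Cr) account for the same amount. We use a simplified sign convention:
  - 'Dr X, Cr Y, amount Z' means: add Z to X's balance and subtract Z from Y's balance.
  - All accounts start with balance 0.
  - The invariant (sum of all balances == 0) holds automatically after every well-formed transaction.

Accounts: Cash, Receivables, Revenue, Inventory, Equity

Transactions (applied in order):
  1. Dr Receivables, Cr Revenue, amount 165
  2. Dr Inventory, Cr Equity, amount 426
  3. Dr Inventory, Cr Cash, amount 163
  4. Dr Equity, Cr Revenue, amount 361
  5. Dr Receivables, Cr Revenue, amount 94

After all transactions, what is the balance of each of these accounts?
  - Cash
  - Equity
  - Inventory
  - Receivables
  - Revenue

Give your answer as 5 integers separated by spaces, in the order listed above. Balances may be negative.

After txn 1 (Dr Receivables, Cr Revenue, amount 165): Receivables=165 Revenue=-165
After txn 2 (Dr Inventory, Cr Equity, amount 426): Equity=-426 Inventory=426 Receivables=165 Revenue=-165
After txn 3 (Dr Inventory, Cr Cash, amount 163): Cash=-163 Equity=-426 Inventory=589 Receivables=165 Revenue=-165
After txn 4 (Dr Equity, Cr Revenue, amount 361): Cash=-163 Equity=-65 Inventory=589 Receivables=165 Revenue=-526
After txn 5 (Dr Receivables, Cr Revenue, amount 94): Cash=-163 Equity=-65 Inventory=589 Receivables=259 Revenue=-620

Answer: -163 -65 589 259 -620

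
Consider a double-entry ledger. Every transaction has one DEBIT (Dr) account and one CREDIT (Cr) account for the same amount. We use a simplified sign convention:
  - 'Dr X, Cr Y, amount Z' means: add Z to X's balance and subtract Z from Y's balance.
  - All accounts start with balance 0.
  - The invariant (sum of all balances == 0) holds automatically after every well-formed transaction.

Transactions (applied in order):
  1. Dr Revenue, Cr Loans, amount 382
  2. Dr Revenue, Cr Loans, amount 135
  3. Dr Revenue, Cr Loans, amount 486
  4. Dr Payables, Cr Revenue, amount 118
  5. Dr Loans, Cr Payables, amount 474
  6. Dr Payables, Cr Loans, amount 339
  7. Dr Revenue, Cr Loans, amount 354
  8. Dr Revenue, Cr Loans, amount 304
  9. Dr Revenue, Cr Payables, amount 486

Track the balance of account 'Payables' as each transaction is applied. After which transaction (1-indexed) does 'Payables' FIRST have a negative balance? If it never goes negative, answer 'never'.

Answer: 5

Derivation:
After txn 1: Payables=0
After txn 2: Payables=0
After txn 3: Payables=0
After txn 4: Payables=118
After txn 5: Payables=-356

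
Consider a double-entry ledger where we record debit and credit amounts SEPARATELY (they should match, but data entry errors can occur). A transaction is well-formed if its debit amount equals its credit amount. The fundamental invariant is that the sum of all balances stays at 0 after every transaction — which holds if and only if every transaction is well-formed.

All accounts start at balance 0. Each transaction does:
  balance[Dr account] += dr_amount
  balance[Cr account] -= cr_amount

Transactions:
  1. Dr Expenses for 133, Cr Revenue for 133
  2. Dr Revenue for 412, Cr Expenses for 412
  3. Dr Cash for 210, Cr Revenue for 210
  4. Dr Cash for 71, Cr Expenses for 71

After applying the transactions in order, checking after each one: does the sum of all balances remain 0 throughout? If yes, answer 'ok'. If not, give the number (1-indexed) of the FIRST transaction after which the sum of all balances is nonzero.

After txn 1: dr=133 cr=133 sum_balances=0
After txn 2: dr=412 cr=412 sum_balances=0
After txn 3: dr=210 cr=210 sum_balances=0
After txn 4: dr=71 cr=71 sum_balances=0

Answer: ok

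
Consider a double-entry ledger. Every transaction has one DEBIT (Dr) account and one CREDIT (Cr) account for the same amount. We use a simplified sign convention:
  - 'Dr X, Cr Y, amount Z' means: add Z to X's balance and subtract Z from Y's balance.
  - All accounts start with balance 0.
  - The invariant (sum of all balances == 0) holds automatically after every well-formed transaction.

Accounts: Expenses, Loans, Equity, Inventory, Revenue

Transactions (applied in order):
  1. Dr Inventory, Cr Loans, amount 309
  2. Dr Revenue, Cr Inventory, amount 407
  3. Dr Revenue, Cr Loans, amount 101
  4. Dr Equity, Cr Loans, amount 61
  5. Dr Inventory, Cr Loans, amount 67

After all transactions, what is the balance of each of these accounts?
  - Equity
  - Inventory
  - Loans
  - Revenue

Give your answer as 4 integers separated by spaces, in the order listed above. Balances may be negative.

Answer: 61 -31 -538 508

Derivation:
After txn 1 (Dr Inventory, Cr Loans, amount 309): Inventory=309 Loans=-309
After txn 2 (Dr Revenue, Cr Inventory, amount 407): Inventory=-98 Loans=-309 Revenue=407
After txn 3 (Dr Revenue, Cr Loans, amount 101): Inventory=-98 Loans=-410 Revenue=508
After txn 4 (Dr Equity, Cr Loans, amount 61): Equity=61 Inventory=-98 Loans=-471 Revenue=508
After txn 5 (Dr Inventory, Cr Loans, amount 67): Equity=61 Inventory=-31 Loans=-538 Revenue=508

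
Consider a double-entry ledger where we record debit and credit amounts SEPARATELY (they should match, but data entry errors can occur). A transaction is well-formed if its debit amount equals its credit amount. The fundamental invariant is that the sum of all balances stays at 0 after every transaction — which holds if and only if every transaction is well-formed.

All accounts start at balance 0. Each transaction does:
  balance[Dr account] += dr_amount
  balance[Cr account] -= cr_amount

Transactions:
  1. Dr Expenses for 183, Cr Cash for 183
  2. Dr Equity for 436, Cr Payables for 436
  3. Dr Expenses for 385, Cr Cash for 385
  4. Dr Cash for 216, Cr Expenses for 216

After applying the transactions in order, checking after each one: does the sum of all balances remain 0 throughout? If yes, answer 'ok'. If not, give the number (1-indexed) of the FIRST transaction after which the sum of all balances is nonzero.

After txn 1: dr=183 cr=183 sum_balances=0
After txn 2: dr=436 cr=436 sum_balances=0
After txn 3: dr=385 cr=385 sum_balances=0
After txn 4: dr=216 cr=216 sum_balances=0

Answer: ok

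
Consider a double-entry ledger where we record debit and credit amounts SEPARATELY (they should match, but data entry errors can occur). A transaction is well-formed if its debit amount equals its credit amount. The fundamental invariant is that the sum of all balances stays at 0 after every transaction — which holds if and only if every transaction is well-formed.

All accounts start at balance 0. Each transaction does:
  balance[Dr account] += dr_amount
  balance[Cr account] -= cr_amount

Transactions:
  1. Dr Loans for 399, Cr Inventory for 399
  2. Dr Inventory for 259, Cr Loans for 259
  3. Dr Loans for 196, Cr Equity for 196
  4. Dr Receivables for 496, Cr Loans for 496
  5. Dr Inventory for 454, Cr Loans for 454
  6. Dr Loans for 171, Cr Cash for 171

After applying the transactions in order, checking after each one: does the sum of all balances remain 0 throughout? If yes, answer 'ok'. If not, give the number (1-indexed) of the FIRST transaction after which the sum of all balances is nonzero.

Answer: ok

Derivation:
After txn 1: dr=399 cr=399 sum_balances=0
After txn 2: dr=259 cr=259 sum_balances=0
After txn 3: dr=196 cr=196 sum_balances=0
After txn 4: dr=496 cr=496 sum_balances=0
After txn 5: dr=454 cr=454 sum_balances=0
After txn 6: dr=171 cr=171 sum_balances=0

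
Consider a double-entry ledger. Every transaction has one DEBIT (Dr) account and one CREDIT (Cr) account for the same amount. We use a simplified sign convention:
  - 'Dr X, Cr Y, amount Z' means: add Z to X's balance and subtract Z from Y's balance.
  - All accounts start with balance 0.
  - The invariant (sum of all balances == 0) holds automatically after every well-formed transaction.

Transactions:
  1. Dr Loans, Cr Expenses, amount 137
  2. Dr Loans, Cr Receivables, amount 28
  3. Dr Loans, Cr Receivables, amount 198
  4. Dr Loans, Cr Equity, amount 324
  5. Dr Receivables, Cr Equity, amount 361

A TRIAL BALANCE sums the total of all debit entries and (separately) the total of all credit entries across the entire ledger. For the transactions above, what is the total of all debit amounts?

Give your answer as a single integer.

Answer: 1048

Derivation:
Txn 1: debit+=137
Txn 2: debit+=28
Txn 3: debit+=198
Txn 4: debit+=324
Txn 5: debit+=361
Total debits = 1048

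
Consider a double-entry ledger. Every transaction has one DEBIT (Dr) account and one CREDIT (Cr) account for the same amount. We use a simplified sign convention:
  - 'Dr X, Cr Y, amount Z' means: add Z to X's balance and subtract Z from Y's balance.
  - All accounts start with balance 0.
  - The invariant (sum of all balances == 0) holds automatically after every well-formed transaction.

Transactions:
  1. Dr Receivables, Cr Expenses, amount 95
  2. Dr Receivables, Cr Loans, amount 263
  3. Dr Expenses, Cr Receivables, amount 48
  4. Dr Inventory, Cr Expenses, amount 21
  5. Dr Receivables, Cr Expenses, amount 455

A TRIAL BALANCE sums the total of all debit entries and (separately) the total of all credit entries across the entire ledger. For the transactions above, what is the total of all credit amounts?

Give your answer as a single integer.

Answer: 882

Derivation:
Txn 1: credit+=95
Txn 2: credit+=263
Txn 3: credit+=48
Txn 4: credit+=21
Txn 5: credit+=455
Total credits = 882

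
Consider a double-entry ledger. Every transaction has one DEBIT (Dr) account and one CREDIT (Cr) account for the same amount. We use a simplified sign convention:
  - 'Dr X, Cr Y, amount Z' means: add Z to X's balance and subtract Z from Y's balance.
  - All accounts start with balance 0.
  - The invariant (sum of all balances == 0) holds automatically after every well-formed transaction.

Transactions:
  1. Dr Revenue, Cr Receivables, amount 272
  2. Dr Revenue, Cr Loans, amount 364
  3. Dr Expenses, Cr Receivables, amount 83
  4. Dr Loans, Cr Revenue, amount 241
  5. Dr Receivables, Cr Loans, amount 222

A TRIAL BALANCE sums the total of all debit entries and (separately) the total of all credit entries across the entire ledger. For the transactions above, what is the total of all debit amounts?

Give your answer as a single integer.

Answer: 1182

Derivation:
Txn 1: debit+=272
Txn 2: debit+=364
Txn 3: debit+=83
Txn 4: debit+=241
Txn 5: debit+=222
Total debits = 1182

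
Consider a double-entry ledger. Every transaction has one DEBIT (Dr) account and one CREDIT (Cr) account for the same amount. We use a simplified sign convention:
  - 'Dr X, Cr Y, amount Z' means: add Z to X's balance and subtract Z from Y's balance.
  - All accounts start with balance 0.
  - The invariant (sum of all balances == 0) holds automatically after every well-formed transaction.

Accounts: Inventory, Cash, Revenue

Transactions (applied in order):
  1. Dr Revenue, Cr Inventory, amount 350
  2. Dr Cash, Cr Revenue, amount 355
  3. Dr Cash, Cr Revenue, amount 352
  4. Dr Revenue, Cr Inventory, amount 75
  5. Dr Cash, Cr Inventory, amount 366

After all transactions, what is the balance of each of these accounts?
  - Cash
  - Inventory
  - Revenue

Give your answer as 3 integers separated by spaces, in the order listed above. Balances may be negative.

Answer: 1073 -791 -282

Derivation:
After txn 1 (Dr Revenue, Cr Inventory, amount 350): Inventory=-350 Revenue=350
After txn 2 (Dr Cash, Cr Revenue, amount 355): Cash=355 Inventory=-350 Revenue=-5
After txn 3 (Dr Cash, Cr Revenue, amount 352): Cash=707 Inventory=-350 Revenue=-357
After txn 4 (Dr Revenue, Cr Inventory, amount 75): Cash=707 Inventory=-425 Revenue=-282
After txn 5 (Dr Cash, Cr Inventory, amount 366): Cash=1073 Inventory=-791 Revenue=-282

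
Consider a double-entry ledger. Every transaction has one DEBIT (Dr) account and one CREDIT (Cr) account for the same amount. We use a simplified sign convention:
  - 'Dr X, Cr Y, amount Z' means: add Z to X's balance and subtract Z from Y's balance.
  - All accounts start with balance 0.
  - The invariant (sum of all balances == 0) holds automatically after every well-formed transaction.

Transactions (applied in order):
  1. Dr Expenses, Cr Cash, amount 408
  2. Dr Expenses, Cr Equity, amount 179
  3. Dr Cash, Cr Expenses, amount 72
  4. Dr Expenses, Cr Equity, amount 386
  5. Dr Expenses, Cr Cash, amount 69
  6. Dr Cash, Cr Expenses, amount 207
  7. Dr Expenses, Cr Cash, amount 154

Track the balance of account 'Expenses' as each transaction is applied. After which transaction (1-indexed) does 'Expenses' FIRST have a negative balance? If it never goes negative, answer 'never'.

After txn 1: Expenses=408
After txn 2: Expenses=587
After txn 3: Expenses=515
After txn 4: Expenses=901
After txn 5: Expenses=970
After txn 6: Expenses=763
After txn 7: Expenses=917

Answer: never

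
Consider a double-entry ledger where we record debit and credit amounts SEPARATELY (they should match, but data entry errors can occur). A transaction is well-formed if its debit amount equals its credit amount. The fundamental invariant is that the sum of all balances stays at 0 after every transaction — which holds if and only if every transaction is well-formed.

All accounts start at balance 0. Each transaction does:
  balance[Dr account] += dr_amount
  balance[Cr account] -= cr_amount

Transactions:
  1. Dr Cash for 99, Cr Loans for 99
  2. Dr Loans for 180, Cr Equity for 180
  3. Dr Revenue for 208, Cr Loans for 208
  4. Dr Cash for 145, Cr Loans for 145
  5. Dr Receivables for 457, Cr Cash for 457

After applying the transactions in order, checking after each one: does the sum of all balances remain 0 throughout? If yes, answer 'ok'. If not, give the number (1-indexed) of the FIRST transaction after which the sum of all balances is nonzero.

After txn 1: dr=99 cr=99 sum_balances=0
After txn 2: dr=180 cr=180 sum_balances=0
After txn 3: dr=208 cr=208 sum_balances=0
After txn 4: dr=145 cr=145 sum_balances=0
After txn 5: dr=457 cr=457 sum_balances=0

Answer: ok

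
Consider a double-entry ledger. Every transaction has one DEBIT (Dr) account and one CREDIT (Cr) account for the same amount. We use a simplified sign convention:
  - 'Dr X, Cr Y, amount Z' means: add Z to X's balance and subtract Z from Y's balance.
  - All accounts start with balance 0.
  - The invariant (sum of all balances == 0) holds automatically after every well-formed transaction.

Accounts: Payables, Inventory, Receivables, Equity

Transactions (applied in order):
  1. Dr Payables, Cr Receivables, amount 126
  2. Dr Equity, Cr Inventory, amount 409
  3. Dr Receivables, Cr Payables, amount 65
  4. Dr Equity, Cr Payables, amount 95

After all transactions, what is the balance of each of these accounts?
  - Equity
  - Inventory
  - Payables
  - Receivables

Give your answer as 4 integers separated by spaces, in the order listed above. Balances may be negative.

After txn 1 (Dr Payables, Cr Receivables, amount 126): Payables=126 Receivables=-126
After txn 2 (Dr Equity, Cr Inventory, amount 409): Equity=409 Inventory=-409 Payables=126 Receivables=-126
After txn 3 (Dr Receivables, Cr Payables, amount 65): Equity=409 Inventory=-409 Payables=61 Receivables=-61
After txn 4 (Dr Equity, Cr Payables, amount 95): Equity=504 Inventory=-409 Payables=-34 Receivables=-61

Answer: 504 -409 -34 -61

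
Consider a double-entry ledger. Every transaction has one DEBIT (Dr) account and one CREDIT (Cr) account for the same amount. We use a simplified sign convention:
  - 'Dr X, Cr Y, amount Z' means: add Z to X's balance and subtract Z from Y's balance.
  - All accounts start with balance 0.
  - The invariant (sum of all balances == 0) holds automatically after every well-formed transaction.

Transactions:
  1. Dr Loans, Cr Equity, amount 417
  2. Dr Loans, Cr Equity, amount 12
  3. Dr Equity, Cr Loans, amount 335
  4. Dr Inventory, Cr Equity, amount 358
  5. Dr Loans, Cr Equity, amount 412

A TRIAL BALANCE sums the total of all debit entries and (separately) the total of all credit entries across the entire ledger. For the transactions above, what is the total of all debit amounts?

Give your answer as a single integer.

Txn 1: debit+=417
Txn 2: debit+=12
Txn 3: debit+=335
Txn 4: debit+=358
Txn 5: debit+=412
Total debits = 1534

Answer: 1534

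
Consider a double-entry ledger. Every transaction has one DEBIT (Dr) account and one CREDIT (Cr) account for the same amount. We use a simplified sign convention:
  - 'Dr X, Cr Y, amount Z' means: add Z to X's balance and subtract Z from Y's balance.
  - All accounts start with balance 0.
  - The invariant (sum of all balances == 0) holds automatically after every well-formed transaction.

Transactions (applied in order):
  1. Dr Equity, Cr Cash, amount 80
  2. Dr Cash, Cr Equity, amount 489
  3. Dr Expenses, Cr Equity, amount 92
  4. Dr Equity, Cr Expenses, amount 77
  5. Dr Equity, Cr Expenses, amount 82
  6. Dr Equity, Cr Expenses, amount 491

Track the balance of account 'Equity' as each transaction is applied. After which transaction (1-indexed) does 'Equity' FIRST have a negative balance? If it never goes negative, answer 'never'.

After txn 1: Equity=80
After txn 2: Equity=-409

Answer: 2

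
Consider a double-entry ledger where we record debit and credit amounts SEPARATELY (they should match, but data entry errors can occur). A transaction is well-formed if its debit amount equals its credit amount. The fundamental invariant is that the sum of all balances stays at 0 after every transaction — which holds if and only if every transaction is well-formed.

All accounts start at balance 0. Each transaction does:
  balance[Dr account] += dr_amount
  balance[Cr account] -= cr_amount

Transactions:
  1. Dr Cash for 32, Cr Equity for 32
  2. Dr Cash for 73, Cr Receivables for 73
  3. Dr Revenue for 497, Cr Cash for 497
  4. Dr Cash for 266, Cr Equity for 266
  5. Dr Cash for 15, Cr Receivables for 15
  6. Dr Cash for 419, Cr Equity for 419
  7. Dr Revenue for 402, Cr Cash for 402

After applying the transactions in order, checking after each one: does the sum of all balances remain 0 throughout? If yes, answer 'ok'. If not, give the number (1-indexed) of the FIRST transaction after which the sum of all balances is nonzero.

Answer: ok

Derivation:
After txn 1: dr=32 cr=32 sum_balances=0
After txn 2: dr=73 cr=73 sum_balances=0
After txn 3: dr=497 cr=497 sum_balances=0
After txn 4: dr=266 cr=266 sum_balances=0
After txn 5: dr=15 cr=15 sum_balances=0
After txn 6: dr=419 cr=419 sum_balances=0
After txn 7: dr=402 cr=402 sum_balances=0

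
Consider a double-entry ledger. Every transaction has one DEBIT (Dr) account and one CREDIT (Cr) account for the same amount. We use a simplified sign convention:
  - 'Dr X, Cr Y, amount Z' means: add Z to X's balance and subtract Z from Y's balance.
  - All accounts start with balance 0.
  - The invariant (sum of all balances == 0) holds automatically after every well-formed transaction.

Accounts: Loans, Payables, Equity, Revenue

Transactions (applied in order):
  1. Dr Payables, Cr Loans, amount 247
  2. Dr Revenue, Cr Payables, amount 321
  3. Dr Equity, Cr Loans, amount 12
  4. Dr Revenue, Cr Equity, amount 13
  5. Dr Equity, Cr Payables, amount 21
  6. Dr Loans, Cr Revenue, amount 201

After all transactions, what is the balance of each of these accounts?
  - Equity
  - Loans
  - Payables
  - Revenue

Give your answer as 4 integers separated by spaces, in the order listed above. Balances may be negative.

After txn 1 (Dr Payables, Cr Loans, amount 247): Loans=-247 Payables=247
After txn 2 (Dr Revenue, Cr Payables, amount 321): Loans=-247 Payables=-74 Revenue=321
After txn 3 (Dr Equity, Cr Loans, amount 12): Equity=12 Loans=-259 Payables=-74 Revenue=321
After txn 4 (Dr Revenue, Cr Equity, amount 13): Equity=-1 Loans=-259 Payables=-74 Revenue=334
After txn 5 (Dr Equity, Cr Payables, amount 21): Equity=20 Loans=-259 Payables=-95 Revenue=334
After txn 6 (Dr Loans, Cr Revenue, amount 201): Equity=20 Loans=-58 Payables=-95 Revenue=133

Answer: 20 -58 -95 133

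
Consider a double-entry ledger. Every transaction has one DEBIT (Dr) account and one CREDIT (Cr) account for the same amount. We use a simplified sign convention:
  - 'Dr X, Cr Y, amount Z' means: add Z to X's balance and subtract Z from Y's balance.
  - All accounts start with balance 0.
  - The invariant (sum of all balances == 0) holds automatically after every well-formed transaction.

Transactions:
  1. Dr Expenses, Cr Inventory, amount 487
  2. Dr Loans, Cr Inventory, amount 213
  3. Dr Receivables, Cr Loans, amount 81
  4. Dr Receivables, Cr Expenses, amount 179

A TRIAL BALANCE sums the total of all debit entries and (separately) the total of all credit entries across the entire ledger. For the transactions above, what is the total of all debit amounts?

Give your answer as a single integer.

Txn 1: debit+=487
Txn 2: debit+=213
Txn 3: debit+=81
Txn 4: debit+=179
Total debits = 960

Answer: 960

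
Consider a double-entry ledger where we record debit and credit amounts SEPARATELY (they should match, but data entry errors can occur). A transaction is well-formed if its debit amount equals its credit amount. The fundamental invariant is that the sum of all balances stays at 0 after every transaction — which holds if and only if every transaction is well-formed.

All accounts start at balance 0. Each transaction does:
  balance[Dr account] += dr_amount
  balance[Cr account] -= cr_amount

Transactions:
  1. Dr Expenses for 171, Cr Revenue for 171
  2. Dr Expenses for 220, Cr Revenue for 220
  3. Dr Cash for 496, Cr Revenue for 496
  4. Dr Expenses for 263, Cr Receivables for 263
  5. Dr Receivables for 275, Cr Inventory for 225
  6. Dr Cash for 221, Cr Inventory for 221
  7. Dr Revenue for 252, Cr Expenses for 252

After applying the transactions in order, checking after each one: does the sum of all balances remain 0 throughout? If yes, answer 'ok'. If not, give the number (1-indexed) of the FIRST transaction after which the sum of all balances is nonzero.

Answer: 5

Derivation:
After txn 1: dr=171 cr=171 sum_balances=0
After txn 2: dr=220 cr=220 sum_balances=0
After txn 3: dr=496 cr=496 sum_balances=0
After txn 4: dr=263 cr=263 sum_balances=0
After txn 5: dr=275 cr=225 sum_balances=50
After txn 6: dr=221 cr=221 sum_balances=50
After txn 7: dr=252 cr=252 sum_balances=50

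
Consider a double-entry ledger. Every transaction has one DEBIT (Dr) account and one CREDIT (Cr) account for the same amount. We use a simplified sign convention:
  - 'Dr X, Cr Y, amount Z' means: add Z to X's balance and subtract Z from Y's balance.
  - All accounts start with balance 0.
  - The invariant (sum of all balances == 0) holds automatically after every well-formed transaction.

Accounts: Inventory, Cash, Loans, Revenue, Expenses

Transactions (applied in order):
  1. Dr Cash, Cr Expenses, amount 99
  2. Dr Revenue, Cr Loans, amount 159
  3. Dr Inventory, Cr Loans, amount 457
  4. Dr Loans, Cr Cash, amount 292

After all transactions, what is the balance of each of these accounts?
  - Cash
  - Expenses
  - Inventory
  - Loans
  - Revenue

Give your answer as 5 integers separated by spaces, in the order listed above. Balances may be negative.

After txn 1 (Dr Cash, Cr Expenses, amount 99): Cash=99 Expenses=-99
After txn 2 (Dr Revenue, Cr Loans, amount 159): Cash=99 Expenses=-99 Loans=-159 Revenue=159
After txn 3 (Dr Inventory, Cr Loans, amount 457): Cash=99 Expenses=-99 Inventory=457 Loans=-616 Revenue=159
After txn 4 (Dr Loans, Cr Cash, amount 292): Cash=-193 Expenses=-99 Inventory=457 Loans=-324 Revenue=159

Answer: -193 -99 457 -324 159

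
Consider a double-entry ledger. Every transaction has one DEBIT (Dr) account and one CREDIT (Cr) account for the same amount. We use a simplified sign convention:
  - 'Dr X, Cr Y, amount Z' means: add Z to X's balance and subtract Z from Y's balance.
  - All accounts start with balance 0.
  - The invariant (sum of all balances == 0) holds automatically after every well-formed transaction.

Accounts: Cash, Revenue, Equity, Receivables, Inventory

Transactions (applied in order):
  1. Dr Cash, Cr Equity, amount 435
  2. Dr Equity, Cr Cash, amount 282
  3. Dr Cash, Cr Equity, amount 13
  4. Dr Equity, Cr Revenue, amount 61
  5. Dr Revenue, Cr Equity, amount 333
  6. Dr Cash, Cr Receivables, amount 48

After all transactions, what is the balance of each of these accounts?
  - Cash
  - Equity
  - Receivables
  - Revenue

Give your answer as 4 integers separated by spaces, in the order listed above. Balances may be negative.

After txn 1 (Dr Cash, Cr Equity, amount 435): Cash=435 Equity=-435
After txn 2 (Dr Equity, Cr Cash, amount 282): Cash=153 Equity=-153
After txn 3 (Dr Cash, Cr Equity, amount 13): Cash=166 Equity=-166
After txn 4 (Dr Equity, Cr Revenue, amount 61): Cash=166 Equity=-105 Revenue=-61
After txn 5 (Dr Revenue, Cr Equity, amount 333): Cash=166 Equity=-438 Revenue=272
After txn 6 (Dr Cash, Cr Receivables, amount 48): Cash=214 Equity=-438 Receivables=-48 Revenue=272

Answer: 214 -438 -48 272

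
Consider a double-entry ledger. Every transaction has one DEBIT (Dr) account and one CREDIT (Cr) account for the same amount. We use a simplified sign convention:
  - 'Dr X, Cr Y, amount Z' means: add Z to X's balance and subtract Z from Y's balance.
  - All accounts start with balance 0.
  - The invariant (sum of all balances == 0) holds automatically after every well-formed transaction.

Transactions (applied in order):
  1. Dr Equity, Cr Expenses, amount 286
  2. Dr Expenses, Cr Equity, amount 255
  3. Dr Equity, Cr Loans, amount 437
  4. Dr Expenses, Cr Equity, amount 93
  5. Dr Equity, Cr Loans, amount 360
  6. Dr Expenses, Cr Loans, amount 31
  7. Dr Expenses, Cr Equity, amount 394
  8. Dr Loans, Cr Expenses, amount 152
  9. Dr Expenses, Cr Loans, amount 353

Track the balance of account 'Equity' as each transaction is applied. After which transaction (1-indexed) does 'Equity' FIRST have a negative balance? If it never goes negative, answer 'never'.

After txn 1: Equity=286
After txn 2: Equity=31
After txn 3: Equity=468
After txn 4: Equity=375
After txn 5: Equity=735
After txn 6: Equity=735
After txn 7: Equity=341
After txn 8: Equity=341
After txn 9: Equity=341

Answer: never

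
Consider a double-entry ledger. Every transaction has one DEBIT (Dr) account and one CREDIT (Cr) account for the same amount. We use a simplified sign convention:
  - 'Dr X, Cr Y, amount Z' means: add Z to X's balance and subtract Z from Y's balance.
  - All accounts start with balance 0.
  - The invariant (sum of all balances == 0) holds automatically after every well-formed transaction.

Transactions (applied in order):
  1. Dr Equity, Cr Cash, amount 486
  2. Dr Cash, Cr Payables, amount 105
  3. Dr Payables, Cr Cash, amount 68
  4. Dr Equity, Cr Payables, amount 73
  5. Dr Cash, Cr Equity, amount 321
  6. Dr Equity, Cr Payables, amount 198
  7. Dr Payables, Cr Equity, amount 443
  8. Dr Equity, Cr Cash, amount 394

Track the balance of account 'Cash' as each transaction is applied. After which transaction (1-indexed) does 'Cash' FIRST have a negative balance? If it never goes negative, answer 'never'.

After txn 1: Cash=-486

Answer: 1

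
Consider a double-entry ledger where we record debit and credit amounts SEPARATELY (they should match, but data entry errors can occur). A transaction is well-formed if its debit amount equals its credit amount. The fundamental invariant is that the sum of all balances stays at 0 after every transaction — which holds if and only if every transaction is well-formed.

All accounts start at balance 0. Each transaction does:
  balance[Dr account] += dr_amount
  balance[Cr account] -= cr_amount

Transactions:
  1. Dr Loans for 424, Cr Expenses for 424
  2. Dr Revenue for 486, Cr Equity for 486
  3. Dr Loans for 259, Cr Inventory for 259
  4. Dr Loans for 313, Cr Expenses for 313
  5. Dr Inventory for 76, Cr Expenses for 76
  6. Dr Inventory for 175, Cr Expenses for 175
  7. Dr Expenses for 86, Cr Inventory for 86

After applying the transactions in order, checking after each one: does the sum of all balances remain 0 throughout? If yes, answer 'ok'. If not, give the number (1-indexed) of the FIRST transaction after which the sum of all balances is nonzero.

Answer: ok

Derivation:
After txn 1: dr=424 cr=424 sum_balances=0
After txn 2: dr=486 cr=486 sum_balances=0
After txn 3: dr=259 cr=259 sum_balances=0
After txn 4: dr=313 cr=313 sum_balances=0
After txn 5: dr=76 cr=76 sum_balances=0
After txn 6: dr=175 cr=175 sum_balances=0
After txn 7: dr=86 cr=86 sum_balances=0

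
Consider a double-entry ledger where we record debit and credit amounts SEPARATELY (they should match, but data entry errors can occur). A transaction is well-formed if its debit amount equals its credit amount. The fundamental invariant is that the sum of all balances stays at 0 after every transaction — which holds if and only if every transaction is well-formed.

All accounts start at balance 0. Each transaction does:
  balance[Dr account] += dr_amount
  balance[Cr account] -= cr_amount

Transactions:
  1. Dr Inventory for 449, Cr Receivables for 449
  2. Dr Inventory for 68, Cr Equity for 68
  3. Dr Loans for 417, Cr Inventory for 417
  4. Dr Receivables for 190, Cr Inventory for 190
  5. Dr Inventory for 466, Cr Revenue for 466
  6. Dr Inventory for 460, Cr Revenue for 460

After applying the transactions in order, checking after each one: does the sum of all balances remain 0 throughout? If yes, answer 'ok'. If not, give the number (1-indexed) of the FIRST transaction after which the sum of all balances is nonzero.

Answer: ok

Derivation:
After txn 1: dr=449 cr=449 sum_balances=0
After txn 2: dr=68 cr=68 sum_balances=0
After txn 3: dr=417 cr=417 sum_balances=0
After txn 4: dr=190 cr=190 sum_balances=0
After txn 5: dr=466 cr=466 sum_balances=0
After txn 6: dr=460 cr=460 sum_balances=0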